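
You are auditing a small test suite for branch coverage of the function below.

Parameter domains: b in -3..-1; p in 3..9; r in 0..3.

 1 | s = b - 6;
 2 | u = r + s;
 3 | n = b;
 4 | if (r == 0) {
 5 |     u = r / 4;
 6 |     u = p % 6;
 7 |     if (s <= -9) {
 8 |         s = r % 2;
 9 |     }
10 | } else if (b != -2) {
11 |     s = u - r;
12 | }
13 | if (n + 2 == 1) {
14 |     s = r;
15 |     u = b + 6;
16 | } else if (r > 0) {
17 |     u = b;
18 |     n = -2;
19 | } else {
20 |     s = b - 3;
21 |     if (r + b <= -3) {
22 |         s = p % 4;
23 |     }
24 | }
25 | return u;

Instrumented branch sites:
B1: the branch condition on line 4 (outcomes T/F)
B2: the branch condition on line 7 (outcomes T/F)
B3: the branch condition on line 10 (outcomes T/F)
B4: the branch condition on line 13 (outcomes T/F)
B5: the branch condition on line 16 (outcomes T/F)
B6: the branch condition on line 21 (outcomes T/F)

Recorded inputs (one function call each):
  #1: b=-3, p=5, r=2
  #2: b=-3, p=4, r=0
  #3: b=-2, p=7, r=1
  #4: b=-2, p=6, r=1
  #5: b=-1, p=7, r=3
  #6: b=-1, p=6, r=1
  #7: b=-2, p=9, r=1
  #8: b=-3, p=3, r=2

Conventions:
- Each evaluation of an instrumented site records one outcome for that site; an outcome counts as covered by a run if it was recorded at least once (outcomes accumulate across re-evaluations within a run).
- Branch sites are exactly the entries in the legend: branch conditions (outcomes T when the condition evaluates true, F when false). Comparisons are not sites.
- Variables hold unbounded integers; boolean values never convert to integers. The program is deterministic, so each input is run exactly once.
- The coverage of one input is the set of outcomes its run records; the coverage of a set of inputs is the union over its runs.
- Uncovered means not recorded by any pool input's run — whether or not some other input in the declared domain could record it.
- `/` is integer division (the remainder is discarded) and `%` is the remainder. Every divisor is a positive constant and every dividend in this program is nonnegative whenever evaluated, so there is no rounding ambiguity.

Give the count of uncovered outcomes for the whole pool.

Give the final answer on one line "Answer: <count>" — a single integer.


input #1 (b=-3, p=5, r=2): events B1->F, B3->T, B4->F, B5->T; covers B1=F, B3=T, B4=F, B5=T
input #2 (b=-3, p=4, r=0): events B1->T, B2->T, B4->F, B5->F, B6->T; covers B1=T, B2=T, B4=F, B5=F, B6=T
input #3 (b=-2, p=7, r=1): events B1->F, B3->F, B4->F, B5->T; covers B1=F, B3=F, B4=F, B5=T
input #4 (b=-2, p=6, r=1): events B1->F, B3->F, B4->F, B5->T; covers B1=F, B3=F, B4=F, B5=T
input #5 (b=-1, p=7, r=3): events B1->F, B3->T, B4->T; covers B1=F, B3=T, B4=T
input #6 (b=-1, p=6, r=1): events B1->F, B3->T, B4->T; covers B1=F, B3=T, B4=T
input #7 (b=-2, p=9, r=1): events B1->F, B3->F, B4->F, B5->T; covers B1=F, B3=F, B4=F, B5=T
input #8 (b=-3, p=3, r=2): events B1->F, B3->T, B4->F, B5->T; covers B1=F, B3=T, B4=F, B5=T
union over the pool: B1=T, B1=F, B2=T, B3=T, B3=F, B4=T, B4=F, B5=T, B5=F, B6=T
uncovered (2 of 12): B2=F, B6=F
Answer: 2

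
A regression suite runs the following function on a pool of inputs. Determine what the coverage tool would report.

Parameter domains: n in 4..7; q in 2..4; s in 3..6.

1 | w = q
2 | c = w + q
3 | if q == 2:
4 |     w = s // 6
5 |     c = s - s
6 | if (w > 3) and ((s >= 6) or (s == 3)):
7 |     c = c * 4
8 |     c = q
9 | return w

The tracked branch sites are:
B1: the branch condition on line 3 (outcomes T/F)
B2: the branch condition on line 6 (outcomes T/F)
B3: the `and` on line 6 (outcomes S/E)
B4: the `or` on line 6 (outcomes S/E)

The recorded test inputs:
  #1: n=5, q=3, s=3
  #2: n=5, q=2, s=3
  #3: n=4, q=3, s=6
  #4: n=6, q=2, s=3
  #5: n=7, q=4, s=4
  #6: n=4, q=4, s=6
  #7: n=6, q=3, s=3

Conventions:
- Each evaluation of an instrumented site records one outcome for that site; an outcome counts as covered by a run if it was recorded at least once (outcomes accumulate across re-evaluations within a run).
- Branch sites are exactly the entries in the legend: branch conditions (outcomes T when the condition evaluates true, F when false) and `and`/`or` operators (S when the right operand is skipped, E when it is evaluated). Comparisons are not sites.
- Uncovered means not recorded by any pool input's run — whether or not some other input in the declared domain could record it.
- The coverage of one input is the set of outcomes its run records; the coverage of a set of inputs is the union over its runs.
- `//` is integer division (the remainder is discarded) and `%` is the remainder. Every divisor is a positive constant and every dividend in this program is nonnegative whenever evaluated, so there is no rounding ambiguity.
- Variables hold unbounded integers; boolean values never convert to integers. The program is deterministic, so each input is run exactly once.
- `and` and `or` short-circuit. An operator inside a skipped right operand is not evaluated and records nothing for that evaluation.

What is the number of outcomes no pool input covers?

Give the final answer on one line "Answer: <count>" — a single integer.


run #1 (n=5, q=3, s=3) runs B1->F, B3->S, B2->F; records B1=F, B2=F, B3=S
run #2 (n=5, q=2, s=3) runs B1->T, B3->S, B2->F; records B1=T, B2=F, B3=S
run #3 (n=4, q=3, s=6) runs B1->F, B3->S, B2->F; records B1=F, B2=F, B3=S
run #4 (n=6, q=2, s=3) runs B1->T, B3->S, B2->F; records B1=T, B2=F, B3=S
run #5 (n=7, q=4, s=4) runs B1->F, B3->E, B4->E, B2->F; records B1=F, B2=F, B3=E, B4=E
run #6 (n=4, q=4, s=6) runs B1->F, B3->E, B4->S, B2->T; records B1=F, B2=T, B3=E, B4=S
run #7 (n=6, q=3, s=3) runs B1->F, B3->S, B2->F; records B1=F, B2=F, B3=S
union over the pool: B1=T, B1=F, B2=T, B2=F, B3=S, B3=E, B4=S, B4=E
uncovered (0 of 8): none
Answer: 0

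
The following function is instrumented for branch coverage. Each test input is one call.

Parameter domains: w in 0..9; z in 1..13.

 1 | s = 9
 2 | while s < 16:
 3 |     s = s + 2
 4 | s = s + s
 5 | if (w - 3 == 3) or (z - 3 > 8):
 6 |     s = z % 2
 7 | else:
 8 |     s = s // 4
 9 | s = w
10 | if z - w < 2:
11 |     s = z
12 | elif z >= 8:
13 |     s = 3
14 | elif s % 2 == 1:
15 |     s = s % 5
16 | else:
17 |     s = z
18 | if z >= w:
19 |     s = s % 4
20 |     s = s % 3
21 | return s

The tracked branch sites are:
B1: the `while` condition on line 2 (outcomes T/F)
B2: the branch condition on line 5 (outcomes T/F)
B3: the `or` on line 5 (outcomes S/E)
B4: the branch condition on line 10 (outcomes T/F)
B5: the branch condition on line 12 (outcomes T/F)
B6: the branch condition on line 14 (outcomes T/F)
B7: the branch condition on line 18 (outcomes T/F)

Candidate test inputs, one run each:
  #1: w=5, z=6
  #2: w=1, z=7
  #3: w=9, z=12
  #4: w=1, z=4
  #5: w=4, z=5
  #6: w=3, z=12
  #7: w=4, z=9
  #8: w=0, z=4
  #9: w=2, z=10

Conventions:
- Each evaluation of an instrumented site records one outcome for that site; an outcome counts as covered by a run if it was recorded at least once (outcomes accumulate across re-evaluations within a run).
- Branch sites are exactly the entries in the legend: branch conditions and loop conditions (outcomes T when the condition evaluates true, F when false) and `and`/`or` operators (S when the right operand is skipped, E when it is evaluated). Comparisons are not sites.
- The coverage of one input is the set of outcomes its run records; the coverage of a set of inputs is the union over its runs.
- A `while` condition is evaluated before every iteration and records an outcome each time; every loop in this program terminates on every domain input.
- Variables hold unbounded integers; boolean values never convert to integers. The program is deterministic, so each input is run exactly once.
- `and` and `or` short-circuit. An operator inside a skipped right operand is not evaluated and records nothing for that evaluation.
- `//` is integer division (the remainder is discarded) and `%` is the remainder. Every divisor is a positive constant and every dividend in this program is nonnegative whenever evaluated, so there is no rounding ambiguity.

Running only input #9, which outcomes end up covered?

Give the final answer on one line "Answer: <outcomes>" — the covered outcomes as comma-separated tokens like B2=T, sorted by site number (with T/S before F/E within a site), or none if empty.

Simulating input #9 (w=2, z=10) step by step:
  B1->T, B1->T, B1->T, B1->T, B1->F, B3->E, B2->F, B4->F, B5->T, B7->T
as a set, this run covers: B1=T, B1=F, B2=F, B3=E, B4=F, B5=T, B7=T

Answer: B1=T, B1=F, B2=F, B3=E, B4=F, B5=T, B7=T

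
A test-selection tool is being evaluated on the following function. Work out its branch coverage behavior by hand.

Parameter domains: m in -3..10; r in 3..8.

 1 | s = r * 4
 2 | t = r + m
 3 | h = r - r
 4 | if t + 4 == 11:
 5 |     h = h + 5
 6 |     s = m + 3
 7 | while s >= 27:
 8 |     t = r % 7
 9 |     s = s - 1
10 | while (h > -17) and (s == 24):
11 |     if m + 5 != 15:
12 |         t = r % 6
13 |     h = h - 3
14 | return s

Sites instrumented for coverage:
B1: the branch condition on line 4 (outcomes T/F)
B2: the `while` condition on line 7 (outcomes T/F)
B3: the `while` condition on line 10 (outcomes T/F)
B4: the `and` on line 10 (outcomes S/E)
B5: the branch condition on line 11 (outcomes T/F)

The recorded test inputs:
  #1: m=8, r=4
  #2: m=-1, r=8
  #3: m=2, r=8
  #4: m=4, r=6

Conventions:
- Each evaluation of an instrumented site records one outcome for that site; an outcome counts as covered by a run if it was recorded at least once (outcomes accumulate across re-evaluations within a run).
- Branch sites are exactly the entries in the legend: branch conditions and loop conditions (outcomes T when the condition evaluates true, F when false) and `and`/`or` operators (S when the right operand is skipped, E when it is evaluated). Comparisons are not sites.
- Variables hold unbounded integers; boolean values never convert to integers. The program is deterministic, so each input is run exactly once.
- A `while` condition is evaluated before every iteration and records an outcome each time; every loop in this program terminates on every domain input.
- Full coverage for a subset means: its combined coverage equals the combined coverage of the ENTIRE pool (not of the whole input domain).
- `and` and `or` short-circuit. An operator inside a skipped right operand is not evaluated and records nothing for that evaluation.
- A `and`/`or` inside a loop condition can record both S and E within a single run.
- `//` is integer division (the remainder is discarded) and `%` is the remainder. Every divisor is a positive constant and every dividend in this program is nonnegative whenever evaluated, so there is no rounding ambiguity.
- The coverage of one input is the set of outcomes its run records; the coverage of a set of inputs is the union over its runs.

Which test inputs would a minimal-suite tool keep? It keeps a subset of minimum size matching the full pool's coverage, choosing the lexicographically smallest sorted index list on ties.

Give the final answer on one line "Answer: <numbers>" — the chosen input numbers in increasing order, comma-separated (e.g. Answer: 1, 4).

input #1 (m=8, r=4): covers B1=F, B2=F, B3=F, B4=E
input #2 (m=-1, r=8): covers B1=T, B2=F, B3=F, B4=E
input #3 (m=2, r=8): covers B1=F, B2=T, B2=F, B3=F, B4=E
input #4 (m=4, r=6): covers B1=F, B2=F, B3=T, B3=F, B4=S, B4=E, B5=T
the full pool covers 9 outcomes: B1=T, B1=F, B2=T, B2=F, B3=T, B3=F, B4=S, B4=E, B5=T
every size-1 subset falls short of the 9 outcomes (best: 7/9)
every size-2 subset falls short of the 9 outcomes (best: 8/9)
at size 3, {2, 3, 4} reaches all 9 outcomes; every lexicographically earlier size-3 subset fails

Answer: 2, 3, 4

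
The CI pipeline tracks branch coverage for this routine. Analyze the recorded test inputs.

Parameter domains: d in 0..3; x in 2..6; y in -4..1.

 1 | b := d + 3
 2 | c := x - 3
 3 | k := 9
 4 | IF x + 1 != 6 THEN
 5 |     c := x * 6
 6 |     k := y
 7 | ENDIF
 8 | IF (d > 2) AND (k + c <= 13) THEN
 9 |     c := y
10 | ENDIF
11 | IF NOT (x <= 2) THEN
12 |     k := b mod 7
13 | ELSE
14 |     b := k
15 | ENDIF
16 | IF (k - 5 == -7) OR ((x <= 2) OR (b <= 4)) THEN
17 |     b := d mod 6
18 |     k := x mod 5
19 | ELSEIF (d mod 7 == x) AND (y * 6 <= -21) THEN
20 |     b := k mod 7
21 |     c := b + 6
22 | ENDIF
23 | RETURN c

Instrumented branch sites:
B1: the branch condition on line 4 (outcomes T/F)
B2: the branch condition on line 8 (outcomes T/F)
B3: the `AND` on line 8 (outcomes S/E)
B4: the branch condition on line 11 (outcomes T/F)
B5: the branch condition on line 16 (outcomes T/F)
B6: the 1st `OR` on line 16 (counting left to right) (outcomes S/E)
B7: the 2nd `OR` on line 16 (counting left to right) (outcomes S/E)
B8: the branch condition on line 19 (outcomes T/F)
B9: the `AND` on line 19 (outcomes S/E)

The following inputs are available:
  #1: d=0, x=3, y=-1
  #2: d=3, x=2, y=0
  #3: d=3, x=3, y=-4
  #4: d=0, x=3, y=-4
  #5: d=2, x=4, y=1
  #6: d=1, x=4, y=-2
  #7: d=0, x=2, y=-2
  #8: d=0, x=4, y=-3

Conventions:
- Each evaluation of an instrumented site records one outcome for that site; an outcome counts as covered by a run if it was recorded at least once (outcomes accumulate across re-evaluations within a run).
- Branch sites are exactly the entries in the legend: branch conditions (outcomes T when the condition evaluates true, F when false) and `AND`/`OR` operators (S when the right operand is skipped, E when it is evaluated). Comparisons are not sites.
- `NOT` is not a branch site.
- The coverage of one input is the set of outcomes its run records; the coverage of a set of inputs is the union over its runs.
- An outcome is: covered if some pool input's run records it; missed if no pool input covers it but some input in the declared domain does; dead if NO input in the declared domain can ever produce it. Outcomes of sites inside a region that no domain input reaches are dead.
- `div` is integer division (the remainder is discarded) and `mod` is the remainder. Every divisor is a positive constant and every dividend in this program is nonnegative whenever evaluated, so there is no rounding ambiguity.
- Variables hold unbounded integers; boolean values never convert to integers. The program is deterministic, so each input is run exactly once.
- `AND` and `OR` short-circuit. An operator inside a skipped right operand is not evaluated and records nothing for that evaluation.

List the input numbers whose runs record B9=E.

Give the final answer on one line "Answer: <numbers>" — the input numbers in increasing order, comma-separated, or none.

input #1 (d=0, x=3, y=-1): does not produce B9=E
input #2 (d=3, x=2, y=0): does not produce B9=E
input #3 (d=3, x=3, y=-4): produces B9=E
input #4 (d=0, x=3, y=-4): does not produce B9=E
input #5 (d=2, x=4, y=1): does not produce B9=E
input #6 (d=1, x=4, y=-2): does not produce B9=E
input #7 (d=0, x=2, y=-2): does not produce B9=E
input #8 (d=0, x=4, y=-3): does not produce B9=E

Answer: 3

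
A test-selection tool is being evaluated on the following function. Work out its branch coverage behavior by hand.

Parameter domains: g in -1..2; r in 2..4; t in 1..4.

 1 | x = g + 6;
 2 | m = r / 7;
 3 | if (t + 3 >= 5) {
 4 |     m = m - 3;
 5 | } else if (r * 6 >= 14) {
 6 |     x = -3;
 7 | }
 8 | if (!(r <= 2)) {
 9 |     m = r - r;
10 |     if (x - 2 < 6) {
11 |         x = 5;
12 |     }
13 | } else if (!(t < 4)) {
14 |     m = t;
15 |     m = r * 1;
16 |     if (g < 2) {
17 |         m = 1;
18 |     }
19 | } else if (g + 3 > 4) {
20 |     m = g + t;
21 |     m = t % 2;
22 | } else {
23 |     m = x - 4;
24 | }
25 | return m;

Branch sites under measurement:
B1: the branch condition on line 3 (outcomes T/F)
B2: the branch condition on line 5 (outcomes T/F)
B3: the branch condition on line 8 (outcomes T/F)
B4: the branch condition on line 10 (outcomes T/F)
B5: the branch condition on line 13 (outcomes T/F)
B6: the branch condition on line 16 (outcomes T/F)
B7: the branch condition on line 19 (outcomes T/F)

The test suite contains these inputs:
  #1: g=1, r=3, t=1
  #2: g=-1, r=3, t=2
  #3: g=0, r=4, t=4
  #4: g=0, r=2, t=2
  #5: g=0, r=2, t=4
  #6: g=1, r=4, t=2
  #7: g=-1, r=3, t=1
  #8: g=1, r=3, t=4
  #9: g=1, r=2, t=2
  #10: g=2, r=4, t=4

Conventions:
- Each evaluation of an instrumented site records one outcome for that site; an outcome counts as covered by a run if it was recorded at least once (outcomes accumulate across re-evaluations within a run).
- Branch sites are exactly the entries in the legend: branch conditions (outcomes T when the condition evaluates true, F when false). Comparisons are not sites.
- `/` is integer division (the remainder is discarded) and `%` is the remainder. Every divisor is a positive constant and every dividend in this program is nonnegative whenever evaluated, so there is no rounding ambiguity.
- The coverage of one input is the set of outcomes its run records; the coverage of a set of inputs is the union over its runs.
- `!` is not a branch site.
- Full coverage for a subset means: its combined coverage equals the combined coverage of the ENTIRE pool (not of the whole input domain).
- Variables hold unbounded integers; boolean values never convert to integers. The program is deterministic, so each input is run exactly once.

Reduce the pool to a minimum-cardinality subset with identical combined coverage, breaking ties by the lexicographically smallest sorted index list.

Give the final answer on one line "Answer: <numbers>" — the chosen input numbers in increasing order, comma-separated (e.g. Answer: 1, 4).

#1 (g=1, r=3, t=1) -> B1->F, B2->T, B3->T, B4->T; covered: B1=F, B2=T, B3=T, B4=T
#2 (g=-1, r=3, t=2) -> B1->T, B3->T, B4->T; covered: B1=T, B3=T, B4=T
#3 (g=0, r=4, t=4) -> B1->T, B3->T, B4->T; covered: B1=T, B3=T, B4=T
#4 (g=0, r=2, t=2) -> B1->T, B3->F, B5->F, B7->F; covered: B1=T, B3=F, B5=F, B7=F
#5 (g=0, r=2, t=4) -> B1->T, B3->F, B5->T, B6->T; covered: B1=T, B3=F, B5=T, B6=T
#6 (g=1, r=4, t=2) -> B1->T, B3->T, B4->T; covered: B1=T, B3=T, B4=T
#7 (g=-1, r=3, t=1) -> B1->F, B2->T, B3->T, B4->T; covered: B1=F, B2=T, B3=T, B4=T
#8 (g=1, r=3, t=4) -> B1->T, B3->T, B4->T; covered: B1=T, B3=T, B4=T
#9 (g=1, r=2, t=2) -> B1->T, B3->F, B5->F, B7->F; covered: B1=T, B3=F, B5=F, B7=F
#10 (g=2, r=4, t=4) -> B1->T, B3->T, B4->F; covered: B1=T, B3=T, B4=F
together the pool reaches 11 outcomes: B1=T, B1=F, B2=T, B3=T, B3=F, B4=T, B4=F, B5=T, B5=F, B6=T, B7=F
checked all size-1 subsets: none covers 11 outcomes (max 4/11)
checked all size-2 subsets: none covers 11 outcomes (max 8/11)
checked all size-3 subsets: none covers 11 outcomes (max 10/11)
at size 4, {1, 4, 5, 10} reaches all 11 outcomes; every lexicographically earlier size-4 subset fails

Answer: 1, 4, 5, 10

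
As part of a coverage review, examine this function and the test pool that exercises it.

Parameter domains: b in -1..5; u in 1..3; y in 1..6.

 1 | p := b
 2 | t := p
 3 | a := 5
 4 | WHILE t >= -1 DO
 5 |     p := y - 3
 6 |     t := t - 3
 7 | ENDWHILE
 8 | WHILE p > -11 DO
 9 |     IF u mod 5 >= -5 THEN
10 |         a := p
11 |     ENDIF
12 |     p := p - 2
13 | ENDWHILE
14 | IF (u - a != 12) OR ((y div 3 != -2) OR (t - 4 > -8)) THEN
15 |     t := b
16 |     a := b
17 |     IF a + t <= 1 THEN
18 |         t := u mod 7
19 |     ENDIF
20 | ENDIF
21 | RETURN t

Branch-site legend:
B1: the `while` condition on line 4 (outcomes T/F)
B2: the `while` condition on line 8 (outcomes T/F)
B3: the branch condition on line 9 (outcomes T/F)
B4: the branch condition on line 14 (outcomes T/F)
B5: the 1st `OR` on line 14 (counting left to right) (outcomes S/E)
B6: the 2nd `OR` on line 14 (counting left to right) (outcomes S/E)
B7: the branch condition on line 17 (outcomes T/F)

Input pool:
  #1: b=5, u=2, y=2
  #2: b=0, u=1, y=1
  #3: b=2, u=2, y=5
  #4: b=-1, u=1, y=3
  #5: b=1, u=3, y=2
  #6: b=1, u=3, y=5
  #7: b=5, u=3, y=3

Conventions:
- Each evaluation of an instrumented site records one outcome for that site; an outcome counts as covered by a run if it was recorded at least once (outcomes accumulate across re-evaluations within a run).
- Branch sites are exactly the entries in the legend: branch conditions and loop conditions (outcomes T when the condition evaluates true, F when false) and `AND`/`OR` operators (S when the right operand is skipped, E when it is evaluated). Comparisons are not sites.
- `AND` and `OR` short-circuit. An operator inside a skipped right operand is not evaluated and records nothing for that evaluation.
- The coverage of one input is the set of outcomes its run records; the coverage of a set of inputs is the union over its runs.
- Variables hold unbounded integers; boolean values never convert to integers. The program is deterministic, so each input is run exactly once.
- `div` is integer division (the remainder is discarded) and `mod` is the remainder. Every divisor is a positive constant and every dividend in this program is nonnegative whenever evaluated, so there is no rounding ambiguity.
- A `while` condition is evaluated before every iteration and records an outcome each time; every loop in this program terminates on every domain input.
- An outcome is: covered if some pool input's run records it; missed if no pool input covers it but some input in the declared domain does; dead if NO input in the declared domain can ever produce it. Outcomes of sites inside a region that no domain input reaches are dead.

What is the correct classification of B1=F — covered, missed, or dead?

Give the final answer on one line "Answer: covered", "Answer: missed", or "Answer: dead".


B1=F is recorded by pool input(s) 1, 2, 3, 4, 5, 6, 7 -> covered
Answer: covered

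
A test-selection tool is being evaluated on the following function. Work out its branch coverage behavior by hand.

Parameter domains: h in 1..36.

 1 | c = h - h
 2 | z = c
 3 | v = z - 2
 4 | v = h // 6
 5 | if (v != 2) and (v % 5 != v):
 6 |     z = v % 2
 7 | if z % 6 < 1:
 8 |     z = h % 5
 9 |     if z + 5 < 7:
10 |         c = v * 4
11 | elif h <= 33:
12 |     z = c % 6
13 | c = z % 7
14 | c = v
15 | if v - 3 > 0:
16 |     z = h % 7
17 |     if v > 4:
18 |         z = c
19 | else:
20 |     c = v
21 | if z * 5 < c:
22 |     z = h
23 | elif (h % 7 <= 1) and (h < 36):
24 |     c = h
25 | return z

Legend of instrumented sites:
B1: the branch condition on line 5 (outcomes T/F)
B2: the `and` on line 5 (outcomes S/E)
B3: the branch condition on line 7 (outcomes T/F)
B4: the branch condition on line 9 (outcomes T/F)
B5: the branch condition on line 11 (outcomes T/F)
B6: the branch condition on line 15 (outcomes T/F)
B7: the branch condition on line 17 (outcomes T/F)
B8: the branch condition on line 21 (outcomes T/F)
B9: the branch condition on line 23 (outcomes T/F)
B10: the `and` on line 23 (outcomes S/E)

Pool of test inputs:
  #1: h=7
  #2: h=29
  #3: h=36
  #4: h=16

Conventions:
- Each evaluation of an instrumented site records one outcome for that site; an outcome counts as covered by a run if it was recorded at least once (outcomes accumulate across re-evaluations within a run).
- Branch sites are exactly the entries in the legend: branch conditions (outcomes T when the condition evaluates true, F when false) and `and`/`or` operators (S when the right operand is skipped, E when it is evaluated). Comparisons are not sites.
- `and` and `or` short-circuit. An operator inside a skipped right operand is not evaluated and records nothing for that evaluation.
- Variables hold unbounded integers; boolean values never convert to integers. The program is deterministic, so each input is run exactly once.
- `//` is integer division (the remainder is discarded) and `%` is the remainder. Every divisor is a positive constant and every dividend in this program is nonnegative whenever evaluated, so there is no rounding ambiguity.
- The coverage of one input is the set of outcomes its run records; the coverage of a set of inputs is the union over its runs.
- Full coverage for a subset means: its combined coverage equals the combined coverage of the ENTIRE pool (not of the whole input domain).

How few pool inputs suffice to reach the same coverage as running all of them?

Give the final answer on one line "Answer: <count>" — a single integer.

test 1 (h=7) fires B2->E, B1->F, B3->T, B4->F, B6->F, B8->F, B10->E, B9->T; hits B1=F, B2=E, B3=T, B4=F, B6=F, B8=F, B9=T, B10=E
test 2 (h=29) fires B2->E, B1->F, B3->T, B4->F, B6->T, B7->F, B8->F, B10->E, B9->T; hits B1=F, B2=E, B3=T, B4=F, B6=T, B7=F, B8=F, B9=T, B10=E
test 3 (h=36) fires B2->E, B1->T, B3->T, B4->T, B6->T, B7->T, B8->F, B10->E, B9->F; hits B1=T, B2=E, B3=T, B4=T, B6=T, B7=T, B8=F, B9=F, B10=E
test 4 (h=16) fires B2->S, B1->F, B3->T, B4->T, B6->F, B8->F, B10->S, B9->F; hits B1=F, B2=S, B3=T, B4=T, B6=F, B8=F, B9=F, B10=S
pool-wide coverage (16 outcomes): B1=T, B1=F, B2=S, B2=E, B3=T, B4=T, B4=F, B6=T, B6=F, B7=T, B7=F, B8=F, B9=T, B9=F, B10=S, B10=E
every size-1 subset falls short of the 16 outcomes (best: 9/16)
every size-2 subset falls short of the 16 outcomes (best: 14/16)
the canonical winner is {2, 3, 4}: size 3, full 16-outcome coverage, earliest index list among size-3 covers

Answer: 3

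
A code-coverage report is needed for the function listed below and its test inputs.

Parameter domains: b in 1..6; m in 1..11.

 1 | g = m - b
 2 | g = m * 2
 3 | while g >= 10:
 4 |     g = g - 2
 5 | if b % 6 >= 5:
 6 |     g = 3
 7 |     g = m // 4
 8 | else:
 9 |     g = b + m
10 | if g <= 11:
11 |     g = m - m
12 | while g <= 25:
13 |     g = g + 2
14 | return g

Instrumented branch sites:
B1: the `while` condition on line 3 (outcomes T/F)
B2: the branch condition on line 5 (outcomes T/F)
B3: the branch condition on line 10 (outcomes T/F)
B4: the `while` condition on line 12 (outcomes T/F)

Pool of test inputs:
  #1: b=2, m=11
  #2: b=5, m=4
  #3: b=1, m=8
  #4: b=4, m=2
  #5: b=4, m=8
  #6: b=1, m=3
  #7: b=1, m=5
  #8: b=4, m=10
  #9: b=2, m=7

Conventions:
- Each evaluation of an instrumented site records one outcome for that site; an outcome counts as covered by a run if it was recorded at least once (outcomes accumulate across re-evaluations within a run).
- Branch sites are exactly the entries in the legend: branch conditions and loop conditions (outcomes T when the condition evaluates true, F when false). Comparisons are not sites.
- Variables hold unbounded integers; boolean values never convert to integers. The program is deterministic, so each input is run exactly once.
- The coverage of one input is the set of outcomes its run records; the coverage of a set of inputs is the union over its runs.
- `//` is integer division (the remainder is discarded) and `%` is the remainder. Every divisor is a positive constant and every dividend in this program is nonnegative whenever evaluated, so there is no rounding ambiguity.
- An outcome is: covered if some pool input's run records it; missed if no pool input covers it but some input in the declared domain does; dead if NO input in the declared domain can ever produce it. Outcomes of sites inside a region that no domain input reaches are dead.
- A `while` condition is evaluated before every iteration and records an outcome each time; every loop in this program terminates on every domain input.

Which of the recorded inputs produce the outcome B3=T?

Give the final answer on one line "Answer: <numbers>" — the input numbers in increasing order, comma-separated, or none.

input #1 (b=2, m=11): does not record B3=T
input #2 (b=5, m=4): records B3=T
input #3 (b=1, m=8): records B3=T
input #4 (b=4, m=2): records B3=T
input #5 (b=4, m=8): does not record B3=T
input #6 (b=1, m=3): records B3=T
input #7 (b=1, m=5): records B3=T
input #8 (b=4, m=10): does not record B3=T
input #9 (b=2, m=7): records B3=T

Answer: 2, 3, 4, 6, 7, 9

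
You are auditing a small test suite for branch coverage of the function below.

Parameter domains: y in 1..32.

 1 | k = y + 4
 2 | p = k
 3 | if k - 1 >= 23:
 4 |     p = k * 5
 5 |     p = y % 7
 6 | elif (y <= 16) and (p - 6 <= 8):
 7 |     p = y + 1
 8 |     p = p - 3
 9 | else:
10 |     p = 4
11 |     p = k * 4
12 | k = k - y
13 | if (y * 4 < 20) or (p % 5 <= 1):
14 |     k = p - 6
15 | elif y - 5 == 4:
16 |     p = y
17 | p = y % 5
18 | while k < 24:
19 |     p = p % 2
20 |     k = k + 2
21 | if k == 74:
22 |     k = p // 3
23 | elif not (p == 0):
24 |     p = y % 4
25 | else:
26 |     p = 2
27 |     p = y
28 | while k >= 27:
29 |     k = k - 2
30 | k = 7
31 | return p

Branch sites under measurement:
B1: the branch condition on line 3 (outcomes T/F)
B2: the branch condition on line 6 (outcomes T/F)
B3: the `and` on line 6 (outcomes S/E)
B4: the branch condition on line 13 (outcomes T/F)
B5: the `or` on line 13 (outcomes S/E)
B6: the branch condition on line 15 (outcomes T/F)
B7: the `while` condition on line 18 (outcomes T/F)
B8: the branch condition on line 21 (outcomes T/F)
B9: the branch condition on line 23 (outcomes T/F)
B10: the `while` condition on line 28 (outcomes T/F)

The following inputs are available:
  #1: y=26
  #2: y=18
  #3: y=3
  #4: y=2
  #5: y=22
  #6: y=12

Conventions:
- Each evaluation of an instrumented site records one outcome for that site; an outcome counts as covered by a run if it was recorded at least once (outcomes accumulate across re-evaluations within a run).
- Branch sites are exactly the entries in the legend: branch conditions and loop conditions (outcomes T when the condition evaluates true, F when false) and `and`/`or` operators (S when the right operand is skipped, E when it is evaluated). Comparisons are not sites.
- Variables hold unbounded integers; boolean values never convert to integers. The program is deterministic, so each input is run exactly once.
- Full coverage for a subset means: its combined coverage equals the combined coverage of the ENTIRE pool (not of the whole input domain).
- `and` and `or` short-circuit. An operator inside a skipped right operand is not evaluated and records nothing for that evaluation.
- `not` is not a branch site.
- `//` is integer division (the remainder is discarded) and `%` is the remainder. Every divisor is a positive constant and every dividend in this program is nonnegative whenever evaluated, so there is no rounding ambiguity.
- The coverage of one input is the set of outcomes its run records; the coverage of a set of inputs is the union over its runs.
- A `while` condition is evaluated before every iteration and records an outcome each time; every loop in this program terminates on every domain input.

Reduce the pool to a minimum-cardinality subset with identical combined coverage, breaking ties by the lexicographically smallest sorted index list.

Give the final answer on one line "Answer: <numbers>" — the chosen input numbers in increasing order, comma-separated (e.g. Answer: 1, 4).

input #1, y=26: events B1->T, B5->E, B4->T, B7->T, B7->T, B7->T, B7->T, B7->T, B7->T, B7->T, B7->T, B7->T, B7->T, B7->T, ...; outcomes B1=T, B4=T, B5=E, B7=T, B7=F, B8=F, B9=T, B10=F
input #2, y=18: events B1->F, B3->S, B2->F, B5->E, B4->F, B6->F, B7->T, B7->T, B7->T, B7->T, B7->T, B7->T, B7->T, B7->T, ...; outcomes B1=F, B2=F, B3=S, B4=F, B5=E, B6=F, B7=T, B7=F, B8=F, B9=T, B10=F
input #3, y=3: events B1->F, B3->E, B2->T, B5->S, B4->T, B7->T, B7->T, B7->T, B7->T, B7->T, B7->T, B7->T, B7->T, B7->T, ...; outcomes B1=F, B2=T, B3=E, B4=T, B5=S, B7=T, B7=F, B8=F, B9=T, B10=F
input #4, y=2: events B1->F, B3->E, B2->T, B5->S, B4->T, B7->T, B7->T, B7->T, B7->T, B7->T, B7->T, B7->T, B7->T, B7->T, ...; outcomes B1=F, B2=T, B3=E, B4=T, B5=S, B7=T, B7=F, B8=F, B9=F, B10=F
input #5, y=22: events B1->T, B5->E, B4->T, B7->T, B7->T, B7->T, B7->T, B7->T, B7->T, B7->T, B7->T, B7->T, B7->T, B7->T, ...; outcomes B1=T, B4=T, B5=E, B7=T, B7=F, B8=F, B9=F, B10=F
input #6, y=12: events B1->F, B3->E, B2->F, B5->E, B4->F, B6->F, B7->T, B7->T, B7->T, B7->T, B7->T, B7->T, B7->T, B7->T, ...; outcomes B1=F, B2=F, B3=E, B4=F, B5=E, B6=F, B7=T, B7=F, B8=F, B9=F, B10=F
the full pool covers 17 outcomes: B1=T, B1=F, B2=T, B2=F, B3=S, B3=E, B4=T, B4=F, B5=S, B5=E, B6=F, B7=T, B7=F, B8=F, B9=T, B9=F, B10=F
checked all size-1 subsets: none covers 17 outcomes (max 11/17)
checked all size-2 subsets: none covers 17 outcomes (max 16/17)
inputs {1, 2, 4} (size 3) cover everything; no size-3 subset with a lexicographically smaller index list covers all 17

Answer: 1, 2, 4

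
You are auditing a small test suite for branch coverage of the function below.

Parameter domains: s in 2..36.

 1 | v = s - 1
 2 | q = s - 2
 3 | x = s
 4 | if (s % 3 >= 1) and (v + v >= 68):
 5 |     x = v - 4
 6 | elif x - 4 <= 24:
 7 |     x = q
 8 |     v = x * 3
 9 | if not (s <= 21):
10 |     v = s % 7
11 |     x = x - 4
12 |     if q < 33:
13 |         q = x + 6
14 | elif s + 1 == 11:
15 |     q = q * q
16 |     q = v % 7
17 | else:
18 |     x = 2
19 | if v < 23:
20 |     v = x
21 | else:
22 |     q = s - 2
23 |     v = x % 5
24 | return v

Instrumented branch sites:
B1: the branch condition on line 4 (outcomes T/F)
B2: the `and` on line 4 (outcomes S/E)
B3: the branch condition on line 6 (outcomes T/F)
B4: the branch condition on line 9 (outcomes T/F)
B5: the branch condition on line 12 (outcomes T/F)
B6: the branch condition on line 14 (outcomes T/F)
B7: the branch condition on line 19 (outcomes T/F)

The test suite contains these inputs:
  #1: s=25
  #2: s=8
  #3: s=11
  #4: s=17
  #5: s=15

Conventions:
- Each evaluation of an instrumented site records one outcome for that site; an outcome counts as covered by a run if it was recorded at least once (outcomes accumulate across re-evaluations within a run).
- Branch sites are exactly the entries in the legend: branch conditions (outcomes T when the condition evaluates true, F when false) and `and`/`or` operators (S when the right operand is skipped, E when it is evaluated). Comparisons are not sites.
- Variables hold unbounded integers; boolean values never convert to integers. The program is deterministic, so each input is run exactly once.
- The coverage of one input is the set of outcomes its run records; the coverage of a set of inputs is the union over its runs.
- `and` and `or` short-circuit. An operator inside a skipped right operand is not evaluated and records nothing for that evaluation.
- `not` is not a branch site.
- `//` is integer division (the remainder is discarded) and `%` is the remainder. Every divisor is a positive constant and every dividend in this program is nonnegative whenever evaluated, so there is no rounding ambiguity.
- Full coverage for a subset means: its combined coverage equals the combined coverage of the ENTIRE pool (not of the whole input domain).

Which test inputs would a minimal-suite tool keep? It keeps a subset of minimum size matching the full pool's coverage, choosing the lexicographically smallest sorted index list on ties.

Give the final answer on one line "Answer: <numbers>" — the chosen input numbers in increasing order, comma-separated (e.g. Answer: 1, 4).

run #1 (s=25) records B1=F, B2=E, B3=T, B4=T, B5=T, B7=T
run #2 (s=8) records B1=F, B2=E, B3=T, B4=F, B6=F, B7=T
run #3 (s=11) records B1=F, B2=E, B3=T, B4=F, B6=F, B7=F
run #4 (s=17) records B1=F, B2=E, B3=T, B4=F, B6=F, B7=F
run #5 (s=15) records B1=F, B2=S, B3=T, B4=F, B6=F, B7=F
together the pool reaches 10 outcomes: B1=F, B2=S, B2=E, B3=T, B4=T, B4=F, B5=T, B6=F, B7=T, B7=F
every size-1 subset falls short of the 10 outcomes (best: 6/10)
the canonical winner is {1, 5}: size 2, full 10-outcome coverage, earliest index list among size-2 covers

Answer: 1, 5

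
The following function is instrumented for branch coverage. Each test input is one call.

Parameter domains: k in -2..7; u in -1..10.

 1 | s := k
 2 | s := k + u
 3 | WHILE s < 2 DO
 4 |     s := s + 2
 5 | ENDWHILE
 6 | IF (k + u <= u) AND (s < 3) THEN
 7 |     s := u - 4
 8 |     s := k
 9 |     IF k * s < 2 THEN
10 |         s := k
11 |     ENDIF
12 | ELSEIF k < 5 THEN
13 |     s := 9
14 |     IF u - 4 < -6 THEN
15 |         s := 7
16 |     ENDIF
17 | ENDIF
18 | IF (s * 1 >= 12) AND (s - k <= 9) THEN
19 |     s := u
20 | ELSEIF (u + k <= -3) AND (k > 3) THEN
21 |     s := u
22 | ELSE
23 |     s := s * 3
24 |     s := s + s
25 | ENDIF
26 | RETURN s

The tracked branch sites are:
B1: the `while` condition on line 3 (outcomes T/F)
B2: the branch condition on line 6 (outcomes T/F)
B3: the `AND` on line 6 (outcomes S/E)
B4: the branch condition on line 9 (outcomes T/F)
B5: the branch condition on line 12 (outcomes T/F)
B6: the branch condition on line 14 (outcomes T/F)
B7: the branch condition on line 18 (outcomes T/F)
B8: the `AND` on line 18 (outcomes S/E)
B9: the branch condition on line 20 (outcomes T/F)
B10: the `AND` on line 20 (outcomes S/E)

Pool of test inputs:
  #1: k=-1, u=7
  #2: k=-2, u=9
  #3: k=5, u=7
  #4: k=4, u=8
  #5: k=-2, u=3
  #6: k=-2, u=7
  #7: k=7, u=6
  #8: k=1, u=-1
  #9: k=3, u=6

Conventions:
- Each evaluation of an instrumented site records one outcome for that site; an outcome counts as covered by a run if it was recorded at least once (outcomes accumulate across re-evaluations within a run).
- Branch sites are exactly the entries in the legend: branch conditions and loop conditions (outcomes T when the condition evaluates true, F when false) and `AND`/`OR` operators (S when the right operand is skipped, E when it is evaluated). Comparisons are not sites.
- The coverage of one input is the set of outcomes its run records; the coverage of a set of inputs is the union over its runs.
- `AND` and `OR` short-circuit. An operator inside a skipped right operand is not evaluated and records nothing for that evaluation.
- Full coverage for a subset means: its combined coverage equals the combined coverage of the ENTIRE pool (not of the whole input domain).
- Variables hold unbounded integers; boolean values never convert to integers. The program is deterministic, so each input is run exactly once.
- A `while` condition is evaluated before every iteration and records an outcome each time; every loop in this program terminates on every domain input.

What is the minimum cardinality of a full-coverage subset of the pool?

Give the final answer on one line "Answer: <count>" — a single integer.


input #1, k=-1, u=7: events B1->F, B3->E, B2->F, B5->T, B6->F, B8->S, B7->F, B10->S, B9->F; outcomes B1=F, B2=F, B3=E, B5=T, B6=F, B7=F, B8=S, B9=F, B10=S
input #2, k=-2, u=9: events B1->F, B3->E, B2->F, B5->T, B6->F, B8->S, B7->F, B10->S, B9->F; outcomes B1=F, B2=F, B3=E, B5=T, B6=F, B7=F, B8=S, B9=F, B10=S
input #3, k=5, u=7: events B1->F, B3->S, B2->F, B5->F, B8->E, B7->T; outcomes B1=F, B2=F, B3=S, B5=F, B7=T, B8=E
input #4, k=4, u=8: events B1->F, B3->S, B2->F, B5->T, B6->F, B8->S, B7->F, B10->S, B9->F; outcomes B1=F, B2=F, B3=S, B5=T, B6=F, B7=F, B8=S, B9=F, B10=S
input #5, k=-2, u=3: events B1->T, B1->F, B3->E, B2->F, B5->T, B6->F, B8->S, B7->F, B10->S, B9->F; outcomes B1=T, B1=F, B2=F, B3=E, B5=T, B6=F, B7=F, B8=S, B9=F, B10=S
input #6, k=-2, u=7: events B1->F, B3->E, B2->F, B5->T, B6->F, B8->S, B7->F, B10->S, B9->F; outcomes B1=F, B2=F, B3=E, B5=T, B6=F, B7=F, B8=S, B9=F, B10=S
input #7, k=7, u=6: events B1->F, B3->S, B2->F, B5->F, B8->E, B7->T; outcomes B1=F, B2=F, B3=S, B5=F, B7=T, B8=E
input #8, k=1, u=-1: events B1->T, B1->F, B3->S, B2->F, B5->T, B6->F, B8->S, B7->F, B10->S, B9->F; outcomes B1=T, B1=F, B2=F, B3=S, B5=T, B6=F, B7=F, B8=S, B9=F, B10=S
input #9, k=3, u=6: events B1->F, B3->S, B2->F, B5->T, B6->F, B8->S, B7->F, B10->S, B9->F; outcomes B1=F, B2=F, B3=S, B5=T, B6=F, B7=F, B8=S, B9=F, B10=S
union over all inputs: B1=T, B1=F, B2=F, B3=S, B3=E, B5=T, B5=F, B6=F, B7=T, B7=F, B8=S, B8=E, B9=F, B10=S (14 outcomes)
checked all size-1 subsets: none covers 14 outcomes (max 10/14)
the canonical winner is {3, 5}: size 2, full 14-outcome coverage, earliest index list among size-2 covers
Answer: 2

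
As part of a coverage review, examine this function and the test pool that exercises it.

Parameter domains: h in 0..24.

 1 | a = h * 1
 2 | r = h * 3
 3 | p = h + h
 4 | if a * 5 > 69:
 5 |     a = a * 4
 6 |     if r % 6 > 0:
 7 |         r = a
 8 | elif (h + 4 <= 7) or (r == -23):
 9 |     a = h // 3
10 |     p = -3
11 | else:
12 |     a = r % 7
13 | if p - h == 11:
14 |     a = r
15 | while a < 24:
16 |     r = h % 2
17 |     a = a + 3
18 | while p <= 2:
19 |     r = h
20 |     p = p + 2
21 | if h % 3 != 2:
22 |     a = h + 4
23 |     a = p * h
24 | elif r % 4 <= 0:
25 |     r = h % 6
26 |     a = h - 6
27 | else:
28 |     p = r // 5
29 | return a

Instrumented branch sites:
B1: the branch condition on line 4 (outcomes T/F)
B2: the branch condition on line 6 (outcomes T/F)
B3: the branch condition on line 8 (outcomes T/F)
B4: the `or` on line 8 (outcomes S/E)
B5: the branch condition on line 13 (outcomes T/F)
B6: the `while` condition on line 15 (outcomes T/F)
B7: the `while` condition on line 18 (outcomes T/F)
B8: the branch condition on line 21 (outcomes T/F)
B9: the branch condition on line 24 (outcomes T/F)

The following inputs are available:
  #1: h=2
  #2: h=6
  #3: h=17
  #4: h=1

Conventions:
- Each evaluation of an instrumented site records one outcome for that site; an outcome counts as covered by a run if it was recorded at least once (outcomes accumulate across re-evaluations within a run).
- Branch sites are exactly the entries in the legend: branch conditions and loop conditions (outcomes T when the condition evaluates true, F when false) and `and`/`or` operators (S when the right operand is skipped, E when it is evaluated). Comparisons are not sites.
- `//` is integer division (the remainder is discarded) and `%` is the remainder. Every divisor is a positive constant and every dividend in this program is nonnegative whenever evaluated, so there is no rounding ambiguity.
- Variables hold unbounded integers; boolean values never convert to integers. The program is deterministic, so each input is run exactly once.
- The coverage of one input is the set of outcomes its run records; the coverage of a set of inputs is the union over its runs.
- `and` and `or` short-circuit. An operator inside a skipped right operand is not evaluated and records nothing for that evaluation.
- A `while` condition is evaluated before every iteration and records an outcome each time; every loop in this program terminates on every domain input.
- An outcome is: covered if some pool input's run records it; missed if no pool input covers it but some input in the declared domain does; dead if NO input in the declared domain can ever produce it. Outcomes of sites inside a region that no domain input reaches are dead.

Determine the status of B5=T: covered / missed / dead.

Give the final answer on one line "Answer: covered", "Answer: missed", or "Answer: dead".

no pool input records B5=T
but domain input (h=11) does record it -> reachable, so missed

Answer: missed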